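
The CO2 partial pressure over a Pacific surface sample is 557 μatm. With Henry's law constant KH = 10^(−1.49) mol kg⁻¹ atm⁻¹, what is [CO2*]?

[CO2*] = 18.0 μmol/kg

KH = 10^(−1.49) = 3.236×10^-2 mol kg⁻¹ atm⁻¹
[CO2*] = KH · pCO2 = 3.236×10^-2 × 557×10^-6 atm = 1.80×10^-5 mol/kg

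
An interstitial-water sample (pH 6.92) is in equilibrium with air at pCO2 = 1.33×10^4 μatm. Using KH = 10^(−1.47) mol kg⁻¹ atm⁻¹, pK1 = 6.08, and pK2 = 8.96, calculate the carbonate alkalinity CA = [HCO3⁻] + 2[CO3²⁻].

[CO2*] = KH · pCO2 = 10^(−1.47) × 1.33×10^4×10^-6 = 4.507×10^-4 mol/kg
α₀ = 1/(1 + K1/[H⁺] + K1K2/[H⁺]²) = 1/(1 + 10^+0.84 + 10^-1.20) = 0.1253
DIC = [CO2*]/α₀ = 4.507×10^-4 / 0.1253 = 3.597 mmol/kg
CA = (α₁ + 2α₂)·DIC = (0.8668 + 2×0.007905) × 3.597 = 3.17 mmol/kg

CA = 3.17 mmol/kg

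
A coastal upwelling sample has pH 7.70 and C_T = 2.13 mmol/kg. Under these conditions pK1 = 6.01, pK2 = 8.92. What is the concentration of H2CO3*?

α₀ = 1 / (1 + K1/[H⁺] + K1K2/[H⁺]²) = 1 / (1 + 10^+1.69 + 10^+0.47)
   = 1 / (1 + 48.978 + 2.9512) = 1/52.929 = 0.01889
[CO2*] = α₀ × DIC = 0.01889 × 2.13 = 0.0402 mmol/kg

[CO2*] = 0.0402 mmol/kg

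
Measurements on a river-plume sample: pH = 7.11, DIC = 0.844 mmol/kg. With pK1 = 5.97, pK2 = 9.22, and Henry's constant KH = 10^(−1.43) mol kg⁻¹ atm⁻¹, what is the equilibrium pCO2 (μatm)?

pCO2 = 1520 μatm

α₀ = 1 / (1 + K1/[H⁺] + K1K2/[H⁺]²) = 1 / (1 + 10^+1.14 + 10^-0.97)
   = 1 / (1 + 13.804 + 0.10715) = 1/14.911 = 0.06706
[CO2*] = α₀ × DIC = 0.06706 × 0.844 = 0.05660 mmol/kg
pCO2 = [CO2*]/KH = 5.660×10^-5 / 3.715×10^-2 = 1520 μatm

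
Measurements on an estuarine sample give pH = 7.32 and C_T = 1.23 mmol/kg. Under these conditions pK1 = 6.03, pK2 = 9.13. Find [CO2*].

[CO2*] = 0.0591 mmol/kg

α₀ = 1 / (1 + K1/[H⁺] + K1K2/[H⁺]²) = 1 / (1 + 10^+1.29 + 10^-0.52)
   = 1 / (1 + 19.498 + 0.30200) = 1/20.800 = 0.04808
[CO2*] = α₀ × DIC = 0.04808 × 1.23 = 0.0591 mmol/kg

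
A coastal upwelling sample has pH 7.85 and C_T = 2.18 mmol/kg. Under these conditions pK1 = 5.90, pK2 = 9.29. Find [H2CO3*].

[CO2*] = 0.0234 mmol/kg

α₀ = 1 / (1 + K1/[H⁺] + K1K2/[H⁺]²) = 1 / (1 + 10^+1.95 + 10^+0.51)
   = 1 / (1 + 89.125 + 3.2359) = 1/93.361 = 0.01071
[CO2*] = α₀ × DIC = 0.01071 × 2.18 = 0.0234 mmol/kg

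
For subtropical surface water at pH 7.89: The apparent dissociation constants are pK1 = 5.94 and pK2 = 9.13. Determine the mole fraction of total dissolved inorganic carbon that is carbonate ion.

α₂ = 0.0538

α₂ = 1 / (1 + [H⁺]/K2 + [H⁺]²/(K1K2)) = 1 / (1 + 10^+1.24 + 10^-0.71)
   = 1 / (1 + 17.378 + 0.19498) = 1/18.573 = 0.05384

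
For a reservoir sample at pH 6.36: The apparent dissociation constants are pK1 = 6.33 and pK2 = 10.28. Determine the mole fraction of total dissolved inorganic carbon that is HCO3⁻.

α₁ = 1 / (1 + [H⁺]/K1 + K2/[H⁺]) = 1 / (1 + 10^-0.03 + 10^-3.92)
   = 1 / (1 + 0.93325 + 0.00012023) = 1/1.9334 = 0.5172

α₁ = 0.517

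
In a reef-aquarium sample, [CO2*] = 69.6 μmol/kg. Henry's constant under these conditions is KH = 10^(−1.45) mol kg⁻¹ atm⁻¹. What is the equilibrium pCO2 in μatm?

pCO2 = 1960 μatm

KH = 10^(−1.45) = 3.548×10^-2 mol kg⁻¹ atm⁻¹
pCO2 = [CO2*]/KH = 69.6×10^-6 / 3.548×10^-2 = 1.96×10^-3 atm = 1960 μatm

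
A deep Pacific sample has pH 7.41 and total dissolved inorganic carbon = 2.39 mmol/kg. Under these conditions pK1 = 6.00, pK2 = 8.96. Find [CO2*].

α₀ = 1 / (1 + K1/[H⁺] + K1K2/[H⁺]²) = 1 / (1 + 10^+1.41 + 10^-0.14)
   = 1 / (1 + 25.704 + 0.72444) = 1/27.428 = 0.03646
[CO2*] = α₀ × DIC = 0.03646 × 2.39 = 0.0871 mmol/kg

[CO2*] = 0.0871 mmol/kg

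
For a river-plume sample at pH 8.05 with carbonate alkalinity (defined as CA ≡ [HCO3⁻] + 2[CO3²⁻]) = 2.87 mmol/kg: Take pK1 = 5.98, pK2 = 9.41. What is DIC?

CA = [HCO3⁻] + 2[CO3²⁻] = (α₁ + 2α₂)·DIC
At pH 8.05: [H⁺]/K1 = 10^-2.07 = 0.0085114, K2/[H⁺] = 10^-1.36 = 0.043652
α₁ = 1/(1 + 0.0085114 + 0.043652) = 1/1.0522 = 0.9504; α₂ = α₁·K2/[H⁺] = 0.04149
α₁ + 2α₂ = 1.0334
DIC = CA / (α₁ + 2α₂) = 2.87 / 1.0334 = 2.78 mmol/kg

DIC = 2.78 mmol/kg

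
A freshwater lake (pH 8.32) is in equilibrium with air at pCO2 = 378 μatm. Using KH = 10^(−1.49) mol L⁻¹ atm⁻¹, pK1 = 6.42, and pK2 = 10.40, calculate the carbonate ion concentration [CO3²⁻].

[CO2*] = KH · pCO2 = 10^(−1.49) × 378×10^-6 = 1.223×10^-5 mol/L
α₀ = 1/(1 + K1/[H⁺] + K1K2/[H⁺]²) = 1/(1 + 10^+1.90 + 10^-0.18) = 0.01233
DIC = [CO2*]/α₀ = 1.223×10^-5 / 0.01233 = 0.9919 mmol/L
[CO3²⁻] = α₂·DIC; α₂ = 0.008147, so [CO3²⁻] = 0.008147 × 0.9919 = 0.00808 mmol/L = 8.08 μmol/L

[CO3²⁻] = 8.08 μmol/L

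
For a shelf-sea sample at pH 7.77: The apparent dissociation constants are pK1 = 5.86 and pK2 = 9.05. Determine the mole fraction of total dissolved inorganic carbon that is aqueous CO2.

α₀ = 0.0116

α₀ = 1 / (1 + K1/[H⁺] + K1K2/[H⁺]²) = 1 / (1 + 10^+1.91 + 10^+0.63)
   = 1 / (1 + 81.283 + 4.2658) = 1/86.549 = 0.01155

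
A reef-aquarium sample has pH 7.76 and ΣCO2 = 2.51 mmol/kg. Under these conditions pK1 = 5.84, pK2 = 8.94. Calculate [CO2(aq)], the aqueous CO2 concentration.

α₀ = 1 / (1 + K1/[H⁺] + K1K2/[H⁺]²) = 1 / (1 + 10^+1.92 + 10^+0.74)
   = 1 / (1 + 83.176 + 5.4954) = 1/89.672 = 0.01115
[CO2*] = α₀ × DIC = 0.01115 × 2.51 = 0.0280 mmol/kg

[CO2*] = 0.0280 mmol/kg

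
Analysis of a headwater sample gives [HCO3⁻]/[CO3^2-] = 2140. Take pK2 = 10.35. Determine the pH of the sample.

From K2 = [H⁺][CO3^2-]/[HCO3⁻]:  pH = pK2 − log₁₀([HCO3⁻]/[CO3^2-])
log₁₀(2140) = +3.330
pH = 10.35 − (+3.330) = 7.02

pH = 7.02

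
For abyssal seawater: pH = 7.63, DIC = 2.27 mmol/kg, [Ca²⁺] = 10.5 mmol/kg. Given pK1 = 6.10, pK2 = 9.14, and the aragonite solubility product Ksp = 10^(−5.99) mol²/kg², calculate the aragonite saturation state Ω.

α₂ = 1 / (1 + [H⁺]/K2 + [H⁺]²/(K1K2)) = 1 / (1 + 10^+1.51 + 10^-0.02)
   = 1 / (1 + 32.359 + 0.95499) = 1/34.314 = 0.02914
[CO3²⁻] = α₂ × DIC = 0.02914 × 2.27 = 0.06615 mmol/kg
Ksp = 10^(−5.99) = 1.023×10^-6
Ω = [Ca²⁺][CO3²⁻]/Ksp = (10.5×10^-3)(6.615×10^-5) / 1.023×10^-6 = 0.679

Ω = 0.679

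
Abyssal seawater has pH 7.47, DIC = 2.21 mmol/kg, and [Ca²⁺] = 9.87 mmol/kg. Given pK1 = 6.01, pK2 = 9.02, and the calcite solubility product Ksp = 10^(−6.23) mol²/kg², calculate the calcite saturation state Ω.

α₂ = 1 / (1 + [H⁺]/K2 + [H⁺]²/(K1K2)) = 1 / (1 + 10^+1.55 + 10^+0.09)
   = 1 / (1 + 35.481 + 1.2303) = 1/37.712 = 0.02652
[CO3²⁻] = α₂ × DIC = 0.02652 × 2.21 = 0.05860 mmol/kg
Ksp = 10^(−6.23) = 5.888×10^-7
Ω = [Ca²⁺][CO3²⁻]/Ksp = (9.87×10^-3)(5.860×10^-5) / 5.888×10^-7 = 0.982

Ω = 0.982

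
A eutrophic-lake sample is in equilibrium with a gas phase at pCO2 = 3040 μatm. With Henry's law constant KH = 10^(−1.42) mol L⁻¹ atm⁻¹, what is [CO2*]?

KH = 10^(−1.42) = 3.802×10^-2 mol L⁻¹ atm⁻¹
[CO2*] = KH · pCO2 = 3.802×10^-2 × 3040×10^-6 atm = 1.16×10^-4 mol/L

[CO2*] = 116 μmol/L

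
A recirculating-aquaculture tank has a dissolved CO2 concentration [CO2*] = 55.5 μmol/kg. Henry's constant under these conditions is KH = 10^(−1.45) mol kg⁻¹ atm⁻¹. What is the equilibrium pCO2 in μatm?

KH = 10^(−1.45) = 3.548×10^-2 mol kg⁻¹ atm⁻¹
pCO2 = [CO2*]/KH = 55.5×10^-6 / 3.548×10^-2 = 1.56×10^-3 atm = 1560 μatm

pCO2 = 1560 μatm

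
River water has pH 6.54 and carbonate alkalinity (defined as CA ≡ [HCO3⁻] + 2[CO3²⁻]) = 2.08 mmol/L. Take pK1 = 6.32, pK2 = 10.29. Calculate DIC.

DIC = 3.33 mmol/L

CA = [HCO3⁻] + 2[CO3²⁻] = (α₁ + 2α₂)·DIC
At pH 6.54: [H⁺]/K1 = 10^-0.22 = 0.60256, K2/[H⁺] = 10^-3.75 = 0.00017783
α₁ = 1/(1 + 0.60256 + 0.00017783) = 1/1.6027 = 0.6239; α₂ = α₁·K2/[H⁺] = 0.0001110
α₁ + 2α₂ = 0.6242
DIC = CA / (α₁ + 2α₂) = 2.08 / 0.6242 = 3.33 mmol/L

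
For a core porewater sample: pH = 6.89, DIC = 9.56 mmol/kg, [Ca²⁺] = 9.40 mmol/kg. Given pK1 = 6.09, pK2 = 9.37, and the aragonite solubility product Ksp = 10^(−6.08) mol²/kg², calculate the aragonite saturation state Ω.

Ω = 0.308

α₂ = 1 / (1 + [H⁺]/K2 + [H⁺]²/(K1K2)) = 1 / (1 + 10^+2.48 + 10^+1.68)
   = 1 / (1 + 302.00 + 47.863) = 1/350.86 = 0.002850
[CO3²⁻] = α₂ × DIC = 0.002850 × 9.56 = 0.02725 mmol/kg
Ksp = 10^(−6.08) = 8.318×10^-7
Ω = [Ca²⁺][CO3²⁻]/Ksp = (9.40×10^-3)(2.725×10^-5) / 8.318×10^-7 = 0.308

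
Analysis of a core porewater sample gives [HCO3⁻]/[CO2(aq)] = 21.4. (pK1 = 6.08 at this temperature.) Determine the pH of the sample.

From K1 = [H⁺][HCO3⁻]/[CO2(aq)]:  pH = pK1 + log₁₀([HCO3⁻]/[CO2(aq)])
log₁₀(21.4) = +1.330
pH = 6.08 + (+1.330) = 7.41

pH = 7.41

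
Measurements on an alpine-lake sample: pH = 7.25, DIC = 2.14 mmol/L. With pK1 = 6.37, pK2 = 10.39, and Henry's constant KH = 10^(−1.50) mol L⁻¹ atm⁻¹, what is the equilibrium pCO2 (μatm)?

α₀ = 1 / (1 + K1/[H⁺] + K1K2/[H⁺]²) = 1 / (1 + 10^+0.88 + 10^-2.26)
   = 1 / (1 + 7.5858 + 0.0054954) = 1/8.5913 = 0.1164
[CO2*] = α₀ × DIC = 0.1164 × 2.14 = 0.2491 mmol/L
pCO2 = [CO2*]/KH = 2.491×10^-4 / 3.162×10^-2 = 7880 μatm

pCO2 = 7880 μatm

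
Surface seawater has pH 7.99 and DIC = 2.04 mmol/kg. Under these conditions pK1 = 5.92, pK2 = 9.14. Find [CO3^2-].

[CO3²⁻] = 0.134 mmol/kg

α₂ = 1 / (1 + [H⁺]/K2 + [H⁺]²/(K1K2)) = 1 / (1 + 10^+1.15 + 10^-0.92)
   = 1 / (1 + 14.125 + 0.12023) = 1/15.246 = 0.06559
[CO3²⁻] = α₂ × DIC = 0.06559 × 2.04 = 0.134 mmol/kg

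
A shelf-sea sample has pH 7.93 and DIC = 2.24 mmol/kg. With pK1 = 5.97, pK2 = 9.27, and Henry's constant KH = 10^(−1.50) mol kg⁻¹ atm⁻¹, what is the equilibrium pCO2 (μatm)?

pCO2 = 735 μatm

α₀ = 1 / (1 + K1/[H⁺] + K1K2/[H⁺]²) = 1 / (1 + 10^+1.96 + 10^+0.62)
   = 1 / (1 + 91.201 + 4.1687) = 1/96.370 = 0.01038
[CO2*] = α₀ × DIC = 0.01038 × 2.24 = 0.02324 mmol/kg
pCO2 = [CO2*]/KH = 2.324×10^-5 / 3.162×10^-2 = 735 μatm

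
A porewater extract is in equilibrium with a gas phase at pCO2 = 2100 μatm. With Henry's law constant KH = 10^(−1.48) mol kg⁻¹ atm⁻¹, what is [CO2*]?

[CO2*] = 69.5 μmol/kg

KH = 10^(−1.48) = 3.311×10^-2 mol kg⁻¹ atm⁻¹
[CO2*] = KH · pCO2 = 3.311×10^-2 × 2100×10^-6 atm = 6.95×10^-5 mol/kg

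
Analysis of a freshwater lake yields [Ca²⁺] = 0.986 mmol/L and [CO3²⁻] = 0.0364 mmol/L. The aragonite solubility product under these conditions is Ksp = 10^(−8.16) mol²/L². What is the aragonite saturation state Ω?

Ksp = 10^(−8.16) = 6.918×10^-9
Ω = [Ca²⁺][CO3²⁻]/Ksp = (0.986×10^-3)(0.0364×10^-3) / 6.918×10^-9 = 5.19

Ω = 5.19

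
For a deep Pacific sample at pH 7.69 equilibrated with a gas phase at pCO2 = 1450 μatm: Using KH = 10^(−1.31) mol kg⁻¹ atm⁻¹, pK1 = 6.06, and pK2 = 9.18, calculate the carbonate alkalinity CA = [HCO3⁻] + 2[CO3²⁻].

[CO2*] = KH · pCO2 = 10^(−1.31) × 1450×10^-6 = 7.102×10^-5 mol/kg
α₀ = 1/(1 + K1/[H⁺] + K1K2/[H⁺]²) = 1/(1 + 10^+1.63 + 10^+0.14) = 0.02220
DIC = [CO2*]/α₀ = 7.102×10^-5 / 0.02220 = 3.199 mmol/kg
CA = (α₁ + 2α₂)·DIC = (0.9471 + 2×0.03065) × 3.199 = 3.23 mmol/kg

CA = 3.23 mmol/kg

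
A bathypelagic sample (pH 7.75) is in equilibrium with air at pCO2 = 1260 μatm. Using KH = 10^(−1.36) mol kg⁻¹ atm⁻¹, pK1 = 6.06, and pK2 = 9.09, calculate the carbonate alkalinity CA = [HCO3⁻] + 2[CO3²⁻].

[CO2*] = KH · pCO2 = 10^(−1.36) × 1260×10^-6 = 5.500×10^-5 mol/kg
α₀ = 1/(1 + K1/[H⁺] + K1K2/[H⁺]²) = 1/(1 + 10^+1.69 + 10^+0.35) = 0.01915
DIC = [CO2*]/α₀ = 5.500×10^-5 / 0.01915 = 2.872 mmol/kg
CA = (α₁ + 2α₂)·DIC = (0.9380 + 2×0.04287) × 2.872 = 2.94 mmol/kg

CA = 2.94 mmol/kg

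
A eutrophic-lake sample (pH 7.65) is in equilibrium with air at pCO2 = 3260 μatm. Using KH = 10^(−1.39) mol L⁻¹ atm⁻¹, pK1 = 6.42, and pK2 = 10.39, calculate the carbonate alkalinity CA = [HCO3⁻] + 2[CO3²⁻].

CA = 2.26 mmol/L

[CO2*] = KH · pCO2 = 10^(−1.39) × 3260×10^-6 = 1.328×10^-4 mol/L
α₀ = 1/(1 + K1/[H⁺] + K1K2/[H⁺]²) = 1/(1 + 10^+1.23 + 10^-1.51) = 0.05551
DIC = [CO2*]/α₀ = 1.328×10^-4 / 0.05551 = 2.392 mmol/L
CA = (α₁ + 2α₂)·DIC = (0.9428 + 2×0.001716) × 2.392 = 2.26 mmol/L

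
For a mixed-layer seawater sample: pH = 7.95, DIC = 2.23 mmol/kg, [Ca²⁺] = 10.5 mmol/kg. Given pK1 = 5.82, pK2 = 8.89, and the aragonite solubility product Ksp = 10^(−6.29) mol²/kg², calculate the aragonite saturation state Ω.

Ω = 4.67

α₂ = 1 / (1 + [H⁺]/K2 + [H⁺]²/(K1K2)) = 1 / (1 + 10^+0.94 + 10^-1.19)
   = 1 / (1 + 8.7096 + 0.064565) = 1/9.7742 = 0.1023
[CO3²⁻] = α₂ × DIC = 0.1023 × 2.23 = 0.2282 mmol/kg
Ksp = 10^(−6.29) = 5.129×10^-7
Ω = [Ca²⁺][CO3²⁻]/Ksp = (10.5×10^-3)(2.282×10^-4) / 5.129×10^-7 = 4.67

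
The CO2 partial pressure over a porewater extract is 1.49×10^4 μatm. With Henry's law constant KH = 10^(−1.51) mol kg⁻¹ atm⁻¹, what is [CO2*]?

[CO2*] = 460 μmol/kg

KH = 10^(−1.51) = 3.090×10^-2 mol kg⁻¹ atm⁻¹
[CO2*] = KH · pCO2 = 3.090×10^-2 × 1.49×10^4×10^-6 atm = 4.60×10^-4 mol/kg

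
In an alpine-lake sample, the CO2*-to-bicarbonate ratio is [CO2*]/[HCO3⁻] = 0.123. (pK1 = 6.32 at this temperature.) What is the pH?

pH = 7.23

From K1 = [H⁺][HCO3⁻]/[CO2*]:  pH = pK1 − log₁₀([CO2*]/[HCO3⁻])
log₁₀(0.123) = -0.910
pH = 6.32 − (-0.910) = 7.23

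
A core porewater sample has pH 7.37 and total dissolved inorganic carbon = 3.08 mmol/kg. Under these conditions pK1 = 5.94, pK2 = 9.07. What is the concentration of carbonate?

[CO3²⁻] = 0.0581 mmol/kg

α₂ = 1 / (1 + [H⁺]/K2 + [H⁺]²/(K1K2)) = 1 / (1 + 10^+1.70 + 10^+0.27)
   = 1 / (1 + 50.119 + 1.8621) = 1/52.981 = 0.01887
[CO3²⁻] = α₂ × DIC = 0.01887 × 3.08 = 0.0581 mmol/kg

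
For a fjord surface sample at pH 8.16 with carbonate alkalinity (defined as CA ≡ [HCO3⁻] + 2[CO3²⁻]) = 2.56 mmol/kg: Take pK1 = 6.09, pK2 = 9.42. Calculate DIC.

CA = [HCO3⁻] + 2[CO3²⁻] = (α₁ + 2α₂)·DIC
At pH 8.16: [H⁺]/K1 = 10^-2.07 = 0.0085114, K2/[H⁺] = 10^-1.26 = 0.054954
α₁ = 1/(1 + 0.0085114 + 0.054954) = 1/1.0635 = 0.9403; α₂ = α₁·K2/[H⁺] = 0.05167
α₁ + 2α₂ = 1.0437
DIC = CA / (α₁ + 2α₂) = 2.56 / 1.0437 = 2.45 mmol/kg

DIC = 2.45 mmol/kg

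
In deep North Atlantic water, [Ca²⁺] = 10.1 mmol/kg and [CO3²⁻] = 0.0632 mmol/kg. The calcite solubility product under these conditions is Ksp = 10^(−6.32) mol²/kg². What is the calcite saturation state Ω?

Ω = 1.33

Ksp = 10^(−6.32) = 4.786×10^-7
Ω = [Ca²⁺][CO3²⁻]/Ksp = (10.1×10^-3)(0.0632×10^-3) / 4.786×10^-7 = 1.33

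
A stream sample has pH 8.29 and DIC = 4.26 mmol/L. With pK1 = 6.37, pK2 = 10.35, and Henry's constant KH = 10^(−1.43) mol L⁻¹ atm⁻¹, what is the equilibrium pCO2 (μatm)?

α₀ = 1 / (1 + K1/[H⁺] + K1K2/[H⁺]²) = 1 / (1 + 10^+1.92 + 10^-0.14)
   = 1 / (1 + 83.176 + 0.72444) = 1/84.901 = 0.01178
[CO2*] = α₀ × DIC = 0.01178 × 4.26 = 0.05018 mmol/L
pCO2 = [CO2*]/KH = 5.018×10^-5 / 3.715×10^-2 = 1350 μatm

pCO2 = 1350 μatm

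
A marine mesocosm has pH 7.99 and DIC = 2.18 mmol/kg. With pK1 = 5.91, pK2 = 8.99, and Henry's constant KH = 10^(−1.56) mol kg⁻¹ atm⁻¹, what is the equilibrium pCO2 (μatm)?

α₀ = 1 / (1 + K1/[H⁺] + K1K2/[H⁺]²) = 1 / (1 + 10^+2.08 + 10^+1.08)
   = 1 / (1 + 120.23 + 12.023) = 1/133.25 = 0.007505
[CO2*] = α₀ × DIC = 0.007505 × 2.18 = 0.01636 mmol/kg = 16.36 μmol/kg
pCO2 = [CO2*]/KH = 1.636×10^-5 / 2.754×10^-2 = 594 μatm

pCO2 = 594 μatm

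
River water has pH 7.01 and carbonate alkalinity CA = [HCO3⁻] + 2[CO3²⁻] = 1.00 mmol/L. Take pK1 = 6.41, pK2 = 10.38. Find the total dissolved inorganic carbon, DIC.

DIC = 1.25 mmol/L

CA = [HCO3⁻] + 2[CO3²⁻] = (α₁ + 2α₂)·DIC
At pH 7.01: [H⁺]/K1 = 10^-0.60 = 0.25119, K2/[H⁺] = 10^-3.37 = 0.00042658
α₁ = 1/(1 + 0.25119 + 0.00042658) = 1/1.2516 = 0.7990; α₂ = α₁·K2/[H⁺] = 0.0003408
α₁ + 2α₂ = 0.7996
DIC = CA / (α₁ + 2α₂) = 1.00 / 0.7996 = 1.25 mmol/L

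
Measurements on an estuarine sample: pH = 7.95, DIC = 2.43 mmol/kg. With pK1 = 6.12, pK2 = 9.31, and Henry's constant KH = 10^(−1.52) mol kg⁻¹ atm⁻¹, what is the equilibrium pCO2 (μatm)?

pCO2 = 1120 μatm

α₀ = 1 / (1 + K1/[H⁺] + K1K2/[H⁺]²) = 1 / (1 + 10^+1.83 + 10^+0.47)
   = 1 / (1 + 67.608 + 2.9512) = 1/71.560 = 0.01397
[CO2*] = α₀ × DIC = 0.01397 × 2.43 = 0.03396 mmol/kg
pCO2 = [CO2*]/KH = 3.396×10^-5 / 3.020×10^-2 = 1120 μatm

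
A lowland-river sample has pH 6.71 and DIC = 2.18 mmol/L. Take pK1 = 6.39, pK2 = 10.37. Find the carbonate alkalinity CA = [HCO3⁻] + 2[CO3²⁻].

CA = [HCO3⁻] + 2[CO3²⁻] = (α₁ + 2α₂)·DIC
At pH 6.71: [H⁺]/K1 = 10^-0.32 = 0.47863, K2/[H⁺] = 10^-3.66 = 0.00021878
α₁ = 1/(1 + 0.47863 + 0.00021878) = 1/1.4788 = 0.6762; α₂ = α₁·K2/[H⁺] = 0.0001479
α₁ + 2α₂ = 0.6765
CA = 0.6765 × 2.18 = 1.47 mmol/L

CA = 1.47 mmol/L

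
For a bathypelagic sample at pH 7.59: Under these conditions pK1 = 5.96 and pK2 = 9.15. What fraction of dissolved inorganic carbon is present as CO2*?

α₀ = 1 / (1 + K1/[H⁺] + K1K2/[H⁺]²) = 1 / (1 + 10^+1.63 + 10^+0.07)
   = 1 / (1 + 42.658 + 1.1749) = 1/44.833 = 0.02231

α₀ = 0.0223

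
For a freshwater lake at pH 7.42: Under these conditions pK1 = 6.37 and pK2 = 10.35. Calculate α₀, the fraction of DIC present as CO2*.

α₀ = 0.0817

α₀ = 1 / (1 + K1/[H⁺] + K1K2/[H⁺]²) = 1 / (1 + 10^+1.05 + 10^-1.88)
   = 1 / (1 + 11.220 + 0.013183) = 1/12.233 = 0.08174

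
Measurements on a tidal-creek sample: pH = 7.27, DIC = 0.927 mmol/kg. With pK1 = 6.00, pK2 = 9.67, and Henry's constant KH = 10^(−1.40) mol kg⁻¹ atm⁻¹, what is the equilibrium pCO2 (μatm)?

pCO2 = 1180 μatm

α₀ = 1 / (1 + K1/[H⁺] + K1K2/[H⁺]²) = 1 / (1 + 10^+1.27 + 10^-1.13)
   = 1 / (1 + 18.621 + 0.074131) = 1/19.695 = 0.05077
[CO2*] = α₀ × DIC = 0.05077 × 0.927 = 0.04707 mmol/kg
pCO2 = [CO2*]/KH = 4.707×10^-5 / 3.981×10^-2 = 1180 μatm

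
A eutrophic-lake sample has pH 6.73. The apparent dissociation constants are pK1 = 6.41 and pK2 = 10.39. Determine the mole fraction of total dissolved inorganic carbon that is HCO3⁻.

α₁ = 0.676

α₁ = 1 / (1 + [H⁺]/K1 + K2/[H⁺]) = 1 / (1 + 10^-0.32 + 10^-3.66)
   = 1 / (1 + 0.47863 + 0.00021878) = 1/1.4788 = 0.6762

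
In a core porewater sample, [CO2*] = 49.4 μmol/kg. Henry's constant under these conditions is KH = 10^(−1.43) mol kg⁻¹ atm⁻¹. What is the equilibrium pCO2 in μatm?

KH = 10^(−1.43) = 3.715×10^-2 mol kg⁻¹ atm⁻¹
pCO2 = [CO2*]/KH = 49.4×10^-6 / 3.715×10^-2 = 1.33×10^-3 atm = 1330 μatm

pCO2 = 1330 μatm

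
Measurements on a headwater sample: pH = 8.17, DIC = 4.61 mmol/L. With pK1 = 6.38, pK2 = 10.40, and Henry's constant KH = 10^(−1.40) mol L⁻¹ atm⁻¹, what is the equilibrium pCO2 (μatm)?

α₀ = 1 / (1 + K1/[H⁺] + K1K2/[H⁺]²) = 1 / (1 + 10^+1.79 + 10^-0.44)
   = 1 / (1 + 61.660 + 0.36308) = 1/63.023 = 0.01587
[CO2*] = α₀ × DIC = 0.01587 × 4.61 = 0.07315 mmol/L
pCO2 = [CO2*]/KH = 7.315×10^-5 / 3.981×10^-2 = 1840 μatm

pCO2 = 1840 μatm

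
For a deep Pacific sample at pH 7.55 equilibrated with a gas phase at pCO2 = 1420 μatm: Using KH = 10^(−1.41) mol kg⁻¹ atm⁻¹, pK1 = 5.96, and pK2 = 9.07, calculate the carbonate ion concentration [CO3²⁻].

[CO3²⁻] = 0.0649 mmol/kg

[CO2*] = KH · pCO2 = 10^(−1.41) × 1420×10^-6 = 5.524×10^-5 mol/kg
α₀ = 1/(1 + K1/[H⁺] + K1K2/[H⁺]²) = 1/(1 + 10^+1.59 + 10^+0.07) = 0.02434
DIC = [CO2*]/α₀ = 5.524×10^-5 / 0.02434 = 2.269 mmol/kg
[CO3²⁻] = α₂·DIC; α₂ = 0.02860, so [CO3²⁻] = 0.02860 × 2.269 = 0.0649 mmol/kg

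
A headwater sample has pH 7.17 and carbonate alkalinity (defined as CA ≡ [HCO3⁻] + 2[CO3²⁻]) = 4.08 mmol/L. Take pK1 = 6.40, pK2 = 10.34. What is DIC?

DIC = 4.77 mmol/L

CA = [HCO3⁻] + 2[CO3²⁻] = (α₁ + 2α₂)·DIC
At pH 7.17: [H⁺]/K1 = 10^-0.77 = 0.16982, K2/[H⁺] = 10^-3.17 = 0.00067608
α₁ = 1/(1 + 0.16982 + 0.00067608) = 1/1.1705 = 0.8543; α₂ = α₁·K2/[H⁺] = 0.0005776
α₁ + 2α₂ = 0.8555
DIC = CA / (α₁ + 2α₂) = 4.08 / 0.8555 = 4.77 mmol/L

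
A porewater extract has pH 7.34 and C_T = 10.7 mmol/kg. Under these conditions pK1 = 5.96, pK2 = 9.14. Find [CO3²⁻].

[CO3²⁻] = 0.160 mmol/kg

α₂ = 1 / (1 + [H⁺]/K2 + [H⁺]²/(K1K2)) = 1 / (1 + 10^+1.80 + 10^+0.42)
   = 1 / (1 + 63.096 + 2.6303) = 1/66.726 = 0.01499
[CO3²⁻] = α₂ × DIC = 0.01499 × 10.7 = 0.160 mmol/kg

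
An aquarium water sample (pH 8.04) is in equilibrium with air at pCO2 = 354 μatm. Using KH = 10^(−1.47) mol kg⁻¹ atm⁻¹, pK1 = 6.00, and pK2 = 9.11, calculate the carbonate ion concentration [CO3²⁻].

[CO2*] = KH · pCO2 = 10^(−1.47) × 354×10^-6 = 1.200×10^-5 mol/kg
α₀ = 1/(1 + K1/[H⁺] + K1K2/[H⁺]²) = 1/(1 + 10^+2.04 + 10^+0.97) = 0.008335
DIC = [CO2*]/α₀ = 1.200×10^-5 / 0.008335 = 1.439 mmol/kg
[CO3²⁻] = α₂·DIC; α₂ = 0.07778, so [CO3²⁻] = 0.07778 × 1.439 = 0.112 mmol/kg

[CO3²⁻] = 0.112 mmol/kg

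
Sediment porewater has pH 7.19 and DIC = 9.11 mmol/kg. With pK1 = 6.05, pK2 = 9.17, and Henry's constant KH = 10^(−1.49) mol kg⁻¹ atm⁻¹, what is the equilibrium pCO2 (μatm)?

α₀ = 1 / (1 + K1/[H⁺] + K1K2/[H⁺]²) = 1 / (1 + 10^+1.14 + 10^-0.84)
   = 1 / (1 + 13.804 + 0.14454) = 1/14.948 = 0.06690
[CO2*] = α₀ × DIC = 0.06690 × 9.11 = 0.6094 mmol/kg
pCO2 = [CO2*]/KH = 6.094×10^-4 / 3.236×10^-2 = 1.88×10^4 μatm

pCO2 = 1.88×10^4 μatm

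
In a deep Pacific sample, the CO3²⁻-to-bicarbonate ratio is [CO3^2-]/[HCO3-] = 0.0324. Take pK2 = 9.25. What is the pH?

From K2 = [H⁺][CO3^2-]/[HCO3-]:  pH = pK2 + log₁₀([CO3^2-]/[HCO3-])
log₁₀(0.0324) = -1.489
pH = 9.25 + (-1.489) = 7.76

pH = 7.76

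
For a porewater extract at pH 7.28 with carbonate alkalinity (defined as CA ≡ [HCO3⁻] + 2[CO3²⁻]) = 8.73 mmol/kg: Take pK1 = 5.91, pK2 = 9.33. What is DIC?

DIC = 9.02 mmol/kg

CA = [HCO3⁻] + 2[CO3²⁻] = (α₁ + 2α₂)·DIC
At pH 7.28: [H⁺]/K1 = 10^-1.37 = 0.042658, K2/[H⁺] = 10^-2.05 = 0.0089125
α₁ = 1/(1 + 0.042658 + 0.0089125) = 1/1.0516 = 0.9510; α₂ = α₁·K2/[H⁺] = 0.008475
α₁ + 2α₂ = 0.9679
DIC = CA / (α₁ + 2α₂) = 8.73 / 0.9679 = 9.02 mmol/kg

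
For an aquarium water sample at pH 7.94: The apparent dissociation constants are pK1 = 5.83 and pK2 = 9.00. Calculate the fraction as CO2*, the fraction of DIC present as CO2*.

α₀ = 1 / (1 + K1/[H⁺] + K1K2/[H⁺]²) = 1 / (1 + 10^+2.11 + 10^+1.05)
   = 1 / (1 + 128.82 + 11.220) = 1/141.05 = 0.007090

α₀ = 0.00709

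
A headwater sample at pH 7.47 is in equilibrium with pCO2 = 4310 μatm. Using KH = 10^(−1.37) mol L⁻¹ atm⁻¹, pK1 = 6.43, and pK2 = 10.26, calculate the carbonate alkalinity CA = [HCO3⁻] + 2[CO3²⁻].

[CO2*] = KH · pCO2 = 10^(−1.37) × 4310×10^-6 = 1.839×10^-4 mol/L
α₀ = 1/(1 + K1/[H⁺] + K1K2/[H⁺]²) = 1/(1 + 10^+1.04 + 10^-1.75) = 0.08345
DIC = [CO2*]/α₀ = 1.839×10^-4 / 0.08345 = 2.203 mmol/L
CA = (α₁ + 2α₂)·DIC = (0.9151 + 2×0.001484) × 2.203 = 2.02 mmol/L

CA = 2.02 mmol/L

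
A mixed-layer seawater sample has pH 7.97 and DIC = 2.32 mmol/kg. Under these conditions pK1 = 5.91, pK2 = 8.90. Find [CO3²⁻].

[CO3²⁻] = 0.242 mmol/kg

α₂ = 1 / (1 + [H⁺]/K2 + [H⁺]²/(K1K2)) = 1 / (1 + 10^+0.93 + 10^-1.13)
   = 1 / (1 + 8.5114 + 0.074131) = 1/9.5855 = 0.1043
[CO3²⁻] = α₂ × DIC = 0.1043 × 2.32 = 0.242 mmol/kg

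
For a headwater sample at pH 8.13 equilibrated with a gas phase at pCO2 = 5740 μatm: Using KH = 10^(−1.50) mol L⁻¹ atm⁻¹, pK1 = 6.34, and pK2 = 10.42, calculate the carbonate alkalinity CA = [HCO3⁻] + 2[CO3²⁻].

[CO2*] = KH · pCO2 = 10^(−1.50) × 5740×10^-6 = 1.815×10^-4 mol/L
α₀ = 1/(1 + K1/[H⁺] + K1K2/[H⁺]²) = 1/(1 + 10^+1.79 + 10^-0.50) = 0.01588
DIC = [CO2*]/α₀ = 1.815×10^-4 / 0.01588 = 11.43 mmol/L
CA = (α₁ + 2α₂)·DIC = (0.9791 + 2×0.005021) × 11.43 = 11.3 mmol/L

CA = 11.3 mmol/L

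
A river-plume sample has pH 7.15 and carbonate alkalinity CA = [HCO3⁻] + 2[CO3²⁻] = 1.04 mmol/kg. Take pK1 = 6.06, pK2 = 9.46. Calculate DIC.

DIC = 1.12 mmol/kg

CA = [HCO3⁻] + 2[CO3²⁻] = (α₁ + 2α₂)·DIC
At pH 7.15: [H⁺]/K1 = 10^-1.09 = 0.081283, K2/[H⁺] = 10^-2.31 = 0.0048978
α₁ = 1/(1 + 0.081283 + 0.0048978) = 1/1.0862 = 0.9207; α₂ = α₁·K2/[H⁺] = 0.004509
α₁ + 2α₂ = 0.9297
DIC = CA / (α₁ + 2α₂) = 1.04 / 0.9297 = 1.12 mmol/kg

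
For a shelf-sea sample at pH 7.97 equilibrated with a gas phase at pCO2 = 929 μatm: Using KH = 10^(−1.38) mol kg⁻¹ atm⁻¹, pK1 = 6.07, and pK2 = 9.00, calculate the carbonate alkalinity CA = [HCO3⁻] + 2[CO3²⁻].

[CO2*] = KH · pCO2 = 10^(−1.38) × 929×10^-6 = 3.873×10^-5 mol/kg
α₀ = 1/(1 + K1/[H⁺] + K1K2/[H⁺]²) = 1/(1 + 10^+1.90 + 10^+0.87) = 0.01138
DIC = [CO2*]/α₀ = 3.873×10^-5 / 0.01138 = 3.402 mmol/kg
CA = (α₁ + 2α₂)·DIC = (0.9042 + 2×0.08439) × 3.402 = 3.65 mmol/kg

CA = 3.65 mmol/kg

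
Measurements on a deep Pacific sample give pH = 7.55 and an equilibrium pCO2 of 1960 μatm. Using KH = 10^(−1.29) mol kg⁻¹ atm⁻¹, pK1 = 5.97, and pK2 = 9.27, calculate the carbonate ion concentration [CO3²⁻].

[CO2*] = KH · pCO2 = 10^(−1.29) × 1960×10^-6 = 1.005×10^-4 mol/kg
α₀ = 1/(1 + K1/[H⁺] + K1K2/[H⁺]²) = 1/(1 + 10^+1.58 + 10^-0.14) = 0.02516
DIC = [CO2*]/α₀ = 1.005×10^-4 / 0.02516 = 3.995 mmol/kg
[CO3²⁻] = α₂·DIC; α₂ = 0.01823, so [CO3²⁻] = 0.01823 × 3.995 = 0.0728 mmol/kg

[CO3²⁻] = 0.0728 mmol/kg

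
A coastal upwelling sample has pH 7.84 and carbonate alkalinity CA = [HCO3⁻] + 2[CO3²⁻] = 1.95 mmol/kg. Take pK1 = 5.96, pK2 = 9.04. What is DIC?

CA = [HCO3⁻] + 2[CO3²⁻] = (α₁ + 2α₂)·DIC
At pH 7.84: [H⁺]/K1 = 10^-1.88 = 0.013183, K2/[H⁺] = 10^-1.20 = 0.063096
α₁ = 1/(1 + 0.013183 + 0.063096) = 1/1.0763 = 0.9291; α₂ = α₁·K2/[H⁺] = 0.05862
α₁ + 2α₂ = 1.0464
DIC = CA / (α₁ + 2α₂) = 1.95 / 1.0464 = 1.86 mmol/kg

DIC = 1.86 mmol/kg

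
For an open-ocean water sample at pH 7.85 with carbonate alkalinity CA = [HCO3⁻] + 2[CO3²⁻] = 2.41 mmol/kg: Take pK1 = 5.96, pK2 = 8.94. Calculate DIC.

CA = [HCO3⁻] + 2[CO3²⁻] = (α₁ + 2α₂)·DIC
At pH 7.85: [H⁺]/K1 = 10^-1.89 = 0.012882, K2/[H⁺] = 10^-1.09 = 0.081283
α₁ = 1/(1 + 0.012882 + 0.081283) = 1/1.0942 = 0.9139; α₂ = α₁·K2/[H⁺] = 0.07429
α₁ + 2α₂ = 1.0625
DIC = CA / (α₁ + 2α₂) = 2.41 / 1.0625 = 2.27 mmol/kg

DIC = 2.27 mmol/kg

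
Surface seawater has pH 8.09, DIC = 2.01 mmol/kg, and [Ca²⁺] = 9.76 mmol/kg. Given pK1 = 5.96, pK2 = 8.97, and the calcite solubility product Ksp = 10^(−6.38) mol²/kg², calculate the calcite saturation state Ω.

Ω = 5.45

α₂ = 1 / (1 + [H⁺]/K2 + [H⁺]²/(K1K2)) = 1 / (1 + 10^+0.88 + 10^-1.25)
   = 1 / (1 + 7.5858 + 0.056234) = 1/8.6420 = 0.1157
[CO3²⁻] = α₂ × DIC = 0.1157 × 2.01 = 0.2326 mmol/kg
Ksp = 10^(−6.38) = 4.169×10^-7
Ω = [Ca²⁺][CO3²⁻]/Ksp = (9.76×10^-3)(2.326×10^-4) / 4.169×10^-7 = 5.45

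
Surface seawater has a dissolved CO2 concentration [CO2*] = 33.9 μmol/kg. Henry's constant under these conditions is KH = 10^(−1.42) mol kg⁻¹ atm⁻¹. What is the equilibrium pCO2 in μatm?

KH = 10^(−1.42) = 3.802×10^-2 mol kg⁻¹ atm⁻¹
pCO2 = [CO2*]/KH = 33.9×10^-6 / 3.802×10^-2 = 8.92×10^-4 atm = 892 μatm

pCO2 = 892 μatm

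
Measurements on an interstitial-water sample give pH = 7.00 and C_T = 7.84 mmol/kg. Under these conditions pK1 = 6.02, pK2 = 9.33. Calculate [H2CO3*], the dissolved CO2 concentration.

α₀ = 1 / (1 + K1/[H⁺] + K1K2/[H⁺]²) = 1 / (1 + 10^+0.98 + 10^-1.35)
   = 1 / (1 + 9.5499 + 0.044668) = 1/10.595 = 0.09439
[CO2*] = α₀ × DIC = 0.09439 × 7.84 = 0.740 mmol/kg

[CO2*] = 0.740 mmol/kg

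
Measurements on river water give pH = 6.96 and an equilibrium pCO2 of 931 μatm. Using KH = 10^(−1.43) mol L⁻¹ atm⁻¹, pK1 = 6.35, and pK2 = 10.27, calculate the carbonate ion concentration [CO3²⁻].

[CO3²⁻] = 0.0690 μmol/L

[CO2*] = KH · pCO2 = 10^(−1.43) × 931×10^-6 = 3.459×10^-5 mol/L
α₀ = 1/(1 + K1/[H⁺] + K1K2/[H⁺]²) = 1/(1 + 10^+0.61 + 10^-2.70) = 0.1970
DIC = [CO2*]/α₀ = 3.459×10^-5 / 0.1970 = 0.1756 mmol/L
[CO3²⁻] = α₂·DIC; α₂ = 0.0003931, so [CO3²⁻] = 0.0003931 × 0.1756 = 6.90×10^-5 mmol/L = 0.0690 μmol/L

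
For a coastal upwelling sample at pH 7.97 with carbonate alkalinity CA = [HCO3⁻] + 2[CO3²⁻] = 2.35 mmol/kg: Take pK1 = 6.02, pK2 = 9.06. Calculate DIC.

CA = [HCO3⁻] + 2[CO3²⁻] = (α₁ + 2α₂)·DIC
At pH 7.97: [H⁺]/K1 = 10^-1.95 = 0.011220, K2/[H⁺] = 10^-1.09 = 0.081283
α₁ = 1/(1 + 0.011220 + 0.081283) = 1/1.0925 = 0.9153; α₂ = α₁·K2/[H⁺] = 0.07440
α₁ + 2α₂ = 1.0641
DIC = CA / (α₁ + 2α₂) = 2.35 / 1.0641 = 2.21 mmol/kg

DIC = 2.21 mmol/kg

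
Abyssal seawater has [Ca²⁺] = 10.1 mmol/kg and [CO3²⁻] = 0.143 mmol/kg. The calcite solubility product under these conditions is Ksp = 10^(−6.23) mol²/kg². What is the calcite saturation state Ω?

Ω = 2.45

Ksp = 10^(−6.23) = 5.888×10^-7
Ω = [Ca²⁺][CO3²⁻]/Ksp = (10.1×10^-3)(0.143×10^-3) / 5.888×10^-7 = 2.45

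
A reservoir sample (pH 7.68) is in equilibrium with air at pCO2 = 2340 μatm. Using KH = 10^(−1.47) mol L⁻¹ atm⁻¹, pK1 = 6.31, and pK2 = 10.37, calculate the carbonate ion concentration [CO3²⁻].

[CO2*] = KH · pCO2 = 10^(−1.47) × 2340×10^-6 = 7.929×10^-5 mol/L
α₀ = 1/(1 + K1/[H⁺] + K1K2/[H⁺]²) = 1/(1 + 10^+1.37 + 10^-1.32) = 0.04083
DIC = [CO2*]/α₀ = 7.929×10^-5 / 0.04083 = 1.942 mmol/L
[CO3²⁻] = α₂·DIC; α₂ = 0.001954, so [CO3²⁻] = 0.001954 × 1.942 = 0.00380 mmol/L = 3.80 μmol/L

[CO3²⁻] = 3.80 μmol/L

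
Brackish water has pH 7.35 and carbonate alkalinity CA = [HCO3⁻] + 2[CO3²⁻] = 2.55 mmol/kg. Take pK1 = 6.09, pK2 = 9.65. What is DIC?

CA = [HCO3⁻] + 2[CO3²⁻] = (α₁ + 2α₂)·DIC
At pH 7.35: [H⁺]/K1 = 10^-1.26 = 0.054954, K2/[H⁺] = 10^-2.30 = 0.0050119
α₁ = 1/(1 + 0.054954 + 0.0050119) = 1/1.0600 = 0.9434; α₂ = α₁·K2/[H⁺] = 0.004728
α₁ + 2α₂ = 0.9529
DIC = CA / (α₁ + 2α₂) = 2.55 / 0.9529 = 2.68 mmol/kg

DIC = 2.68 mmol/kg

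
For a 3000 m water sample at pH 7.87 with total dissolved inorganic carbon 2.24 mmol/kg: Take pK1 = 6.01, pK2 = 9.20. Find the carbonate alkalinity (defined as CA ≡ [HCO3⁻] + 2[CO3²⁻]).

CA = [HCO3⁻] + 2[CO3²⁻] = (α₁ + 2α₂)·DIC
At pH 7.87: [H⁺]/K1 = 10^-1.86 = 0.013804, K2/[H⁺] = 10^-1.33 = 0.046774
α₁ = 1/(1 + 0.013804 + 0.046774) = 1/1.0606 = 0.9429; α₂ = α₁·K2/[H⁺] = 0.04410
α₁ + 2α₂ = 1.0311
CA = 1.0311 × 2.24 = 2.31 mmol/kg

CA = 2.31 mmol/kg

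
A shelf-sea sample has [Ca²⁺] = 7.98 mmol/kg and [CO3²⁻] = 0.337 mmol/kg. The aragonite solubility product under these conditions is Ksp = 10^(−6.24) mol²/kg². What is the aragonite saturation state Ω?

Ksp = 10^(−6.24) = 5.754×10^-7
Ω = [Ca²⁺][CO3²⁻]/Ksp = (7.98×10^-3)(0.337×10^-3) / 5.754×10^-7 = 4.67

Ω = 4.67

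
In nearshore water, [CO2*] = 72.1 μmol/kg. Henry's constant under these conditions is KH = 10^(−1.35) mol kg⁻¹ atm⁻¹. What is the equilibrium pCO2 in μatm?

pCO2 = 1610 μatm

KH = 10^(−1.35) = 4.467×10^-2 mol kg⁻¹ atm⁻¹
pCO2 = [CO2*]/KH = 72.1×10^-6 / 4.467×10^-2 = 1.61×10^-3 atm = 1610 μatm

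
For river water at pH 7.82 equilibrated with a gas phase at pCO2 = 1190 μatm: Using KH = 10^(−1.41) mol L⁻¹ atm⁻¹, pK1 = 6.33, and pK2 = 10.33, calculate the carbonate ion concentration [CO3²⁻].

[CO2*] = KH · pCO2 = 10^(−1.41) × 1190×10^-6 = 4.630×10^-5 mol/L
α₀ = 1/(1 + K1/[H⁺] + K1K2/[H⁺]²) = 1/(1 + 10^+1.49 + 10^-1.02) = 0.03125
DIC = [CO2*]/α₀ = 4.630×10^-5 / 0.03125 = 1.481 mmol/L
[CO3²⁻] = α₂·DIC; α₂ = 0.002984, so [CO3²⁻] = 0.002984 × 1.481 = 0.00442 mmol/L = 4.42 μmol/L

[CO3²⁻] = 4.42 μmol/L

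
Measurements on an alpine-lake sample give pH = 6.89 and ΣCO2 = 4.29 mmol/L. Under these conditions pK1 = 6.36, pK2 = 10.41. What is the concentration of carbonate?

[CO3²⁻] = 1.00 μmol/L

α₂ = 1 / (1 + [H⁺]/K2 + [H⁺]²/(K1K2)) = 1 / (1 + 10^+3.52 + 10^+2.99)
   = 1 / (1 + 3311.3 + 977.24) = 1/4289.5 = 0.0002331
[CO3²⁻] = α₂ × DIC = 0.0002331 × 4.29 = 0.00100 mmol/L = 1.00 μmol/L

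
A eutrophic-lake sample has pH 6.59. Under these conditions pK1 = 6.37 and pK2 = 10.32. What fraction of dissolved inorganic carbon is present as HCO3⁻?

α₁ = 1 / (1 + [H⁺]/K1 + K2/[H⁺]) = 1 / (1 + 10^-0.22 + 10^-3.73)
   = 1 / (1 + 0.60256 + 0.00018621) = 1/1.6027 = 0.6239

α₁ = 0.624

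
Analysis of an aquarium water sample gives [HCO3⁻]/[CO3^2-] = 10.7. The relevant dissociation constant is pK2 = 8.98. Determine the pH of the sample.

From K2 = [H⁺][CO3^2-]/[HCO3⁻]:  pH = pK2 − log₁₀([HCO3⁻]/[CO3^2-])
log₁₀(10.7) = +1.029
pH = 8.98 − (+1.029) = 7.95

pH = 7.95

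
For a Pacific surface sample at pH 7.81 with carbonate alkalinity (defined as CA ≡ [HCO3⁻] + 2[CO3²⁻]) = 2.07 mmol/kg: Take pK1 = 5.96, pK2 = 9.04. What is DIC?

DIC = 1.99 mmol/kg

CA = [HCO3⁻] + 2[CO3²⁻] = (α₁ + 2α₂)·DIC
At pH 7.81: [H⁺]/K1 = 10^-1.85 = 0.014125, K2/[H⁺] = 10^-1.23 = 0.058884
α₁ = 1/(1 + 0.014125 + 0.058884) = 1/1.0730 = 0.9320; α₂ = α₁·K2/[H⁺] = 0.05488
α₁ + 2α₂ = 1.0417
DIC = CA / (α₁ + 2α₂) = 2.07 / 1.0417 = 1.99 mmol/kg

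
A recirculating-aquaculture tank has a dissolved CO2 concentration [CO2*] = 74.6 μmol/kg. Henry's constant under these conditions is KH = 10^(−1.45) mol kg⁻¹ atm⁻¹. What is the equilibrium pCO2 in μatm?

KH = 10^(−1.45) = 3.548×10^-2 mol kg⁻¹ atm⁻¹
pCO2 = [CO2*]/KH = 74.6×10^-6 / 3.548×10^-2 = 2.10×10^-3 atm = 2100 μatm

pCO2 = 2100 μatm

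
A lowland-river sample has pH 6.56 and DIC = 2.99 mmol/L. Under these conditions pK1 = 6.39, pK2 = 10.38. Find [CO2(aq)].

α₀ = 1 / (1 + K1/[H⁺] + K1K2/[H⁺]²) = 1 / (1 + 10^+0.17 + 10^-3.65)
   = 1 / (1 + 1.4791 + 0.00022387) = 1/2.4793 = 0.4033
[CO2*] = α₀ × DIC = 0.4033 × 2.99 = 1.21 mmol/L

[CO2*] = 1.21 mmol/L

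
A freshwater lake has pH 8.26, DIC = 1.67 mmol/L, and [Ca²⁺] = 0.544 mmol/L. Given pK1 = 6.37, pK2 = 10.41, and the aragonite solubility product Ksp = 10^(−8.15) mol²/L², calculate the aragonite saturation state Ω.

Ω = 0.891

α₂ = 1 / (1 + [H⁺]/K2 + [H⁺]²/(K1K2)) = 1 / (1 + 10^+2.15 + 10^+0.26)
   = 1 / (1 + 141.25 + 1.8197) = 1/144.07 = 0.006941
[CO3²⁻] = α₂ × DIC = 0.006941 × 1.67 = 0.01159 mmol/L = 11.59 μmol/L
Ksp = 10^(−8.15) = 7.079×10^-9
Ω = [Ca²⁺][CO3²⁻]/Ksp = (0.544×10^-3)(1.159×10^-5) / 7.079×10^-9 = 0.891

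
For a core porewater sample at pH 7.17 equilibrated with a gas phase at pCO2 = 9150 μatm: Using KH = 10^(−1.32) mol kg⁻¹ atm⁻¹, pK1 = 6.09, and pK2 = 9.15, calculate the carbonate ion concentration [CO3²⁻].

[CO3²⁻] = 0.0551 mmol/kg

[CO2*] = KH · pCO2 = 10^(−1.32) × 9150×10^-6 = 4.379×10^-4 mol/kg
α₀ = 1/(1 + K1/[H⁺] + K1K2/[H⁺]²) = 1/(1 + 10^+1.08 + 10^-0.90) = 0.07605
DIC = [CO2*]/α₀ = 4.379×10^-4 / 0.07605 = 5.758 mmol/kg
[CO3²⁻] = α₂·DIC; α₂ = 0.009575, so [CO3²⁻] = 0.009575 × 5.758 = 0.0551 mmol/kg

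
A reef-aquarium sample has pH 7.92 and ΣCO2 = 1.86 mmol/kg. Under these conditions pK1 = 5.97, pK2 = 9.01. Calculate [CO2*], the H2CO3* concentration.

α₀ = 1 / (1 + K1/[H⁺] + K1K2/[H⁺]²) = 1 / (1 + 10^+1.95 + 10^+0.86)
   = 1 / (1 + 89.125 + 7.2444) = 1/97.369 = 0.01027
[CO2*] = α₀ × DIC = 0.01027 × 1.86 = 0.0191 mmol/kg = 19.1 μmol/kg

[CO2*] = 19.1 μmol/kg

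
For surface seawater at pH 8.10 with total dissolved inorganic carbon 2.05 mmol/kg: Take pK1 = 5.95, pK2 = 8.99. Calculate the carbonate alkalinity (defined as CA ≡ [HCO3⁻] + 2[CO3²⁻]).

CA = [HCO3⁻] + 2[CO3²⁻] = (α₁ + 2α₂)·DIC
At pH 8.10: [H⁺]/K1 = 10^-2.15 = 0.0070795, K2/[H⁺] = 10^-0.89 = 0.12882
α₁ = 1/(1 + 0.0070795 + 0.12882) = 1/1.1359 = 0.8804; α₂ = α₁·K2/[H⁺] = 0.1134
α₁ + 2α₂ = 1.1072
CA = 1.1072 × 2.05 = 2.27 mmol/kg

CA = 2.27 mmol/kg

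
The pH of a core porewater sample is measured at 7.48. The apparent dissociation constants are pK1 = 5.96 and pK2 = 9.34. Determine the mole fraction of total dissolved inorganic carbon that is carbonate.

α₂ = 1 / (1 + [H⁺]/K2 + [H⁺]²/(K1K2)) = 1 / (1 + 10^+1.86 + 10^+0.34)
   = 1 / (1 + 72.444 + 2.1878) = 1/75.631 = 0.01322

α₂ = 0.0132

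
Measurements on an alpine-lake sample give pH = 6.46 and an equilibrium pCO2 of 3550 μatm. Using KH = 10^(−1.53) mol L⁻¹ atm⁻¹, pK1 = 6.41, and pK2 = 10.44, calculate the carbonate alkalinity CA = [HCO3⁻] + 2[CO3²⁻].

CA = 0.118 mmol/L

[CO2*] = KH · pCO2 = 10^(−1.53) × 3550×10^-6 = 1.048×10^-4 mol/L
α₀ = 1/(1 + K1/[H⁺] + K1K2/[H⁺]²) = 1/(1 + 10^+0.05 + 10^-3.93) = 0.4712
DIC = [CO2*]/α₀ = 1.048×10^-4 / 0.4712 = 0.2223 mmol/L
CA = (α₁ + 2α₂)·DIC = (0.5287 + 2×5.536×10^-5) × 0.2223 = 0.118 mmol/L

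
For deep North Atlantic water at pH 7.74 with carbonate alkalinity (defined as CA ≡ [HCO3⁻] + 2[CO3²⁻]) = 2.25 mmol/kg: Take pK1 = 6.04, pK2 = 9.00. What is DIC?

DIC = 2.18 mmol/kg

CA = [HCO3⁻] + 2[CO3²⁻] = (α₁ + 2α₂)·DIC
At pH 7.74: [H⁺]/K1 = 10^-1.70 = 0.019953, K2/[H⁺] = 10^-1.26 = 0.054954
α₁ = 1/(1 + 0.019953 + 0.054954) = 1/1.0749 = 0.9303; α₂ = α₁·K2/[H⁺] = 0.05112
α₁ + 2α₂ = 1.0326
DIC = CA / (α₁ + 2α₂) = 2.25 / 1.0326 = 2.18 mmol/kg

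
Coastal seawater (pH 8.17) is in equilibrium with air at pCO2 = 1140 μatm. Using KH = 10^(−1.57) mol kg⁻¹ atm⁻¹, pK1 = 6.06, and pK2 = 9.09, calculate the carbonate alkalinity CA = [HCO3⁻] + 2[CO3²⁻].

CA = 4.90 mmol/kg

[CO2*] = KH · pCO2 = 10^(−1.57) × 1140×10^-6 = 3.068×10^-5 mol/kg
α₀ = 1/(1 + K1/[H⁺] + K1K2/[H⁺]²) = 1/(1 + 10^+2.11 + 10^+1.19) = 0.006882
DIC = [CO2*]/α₀ = 3.068×10^-5 / 0.006882 = 4.459 mmol/kg
CA = (α₁ + 2α₂)·DIC = (0.8865 + 2×0.1066) × 4.459 = 4.90 mmol/kg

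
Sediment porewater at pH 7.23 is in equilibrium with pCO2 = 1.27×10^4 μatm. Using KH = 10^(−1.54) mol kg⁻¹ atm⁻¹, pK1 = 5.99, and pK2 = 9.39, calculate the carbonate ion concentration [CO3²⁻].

[CO2*] = KH · pCO2 = 10^(−1.54) × 1.27×10^4×10^-6 = 3.663×10^-4 mol/kg
α₀ = 1/(1 + K1/[H⁺] + K1K2/[H⁺]²) = 1/(1 + 10^+1.24 + 10^-0.92) = 0.05406
DIC = [CO2*]/α₀ = 3.663×10^-4 / 0.05406 = 6.775 mmol/kg
[CO3²⁻] = α₂·DIC; α₂ = 0.006499, so [CO3²⁻] = 0.006499 × 6.775 = 0.0440 mmol/kg

[CO3²⁻] = 0.0440 mmol/kg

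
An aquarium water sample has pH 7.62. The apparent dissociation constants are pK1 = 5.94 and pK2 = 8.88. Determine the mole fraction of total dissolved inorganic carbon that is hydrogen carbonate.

α₁ = 1 / (1 + [H⁺]/K1 + K2/[H⁺]) = 1 / (1 + 10^-1.68 + 10^-1.26)
   = 1 / (1 + 0.020893 + 0.054954) = 1/1.0758 = 0.9295

α₁ = 0.930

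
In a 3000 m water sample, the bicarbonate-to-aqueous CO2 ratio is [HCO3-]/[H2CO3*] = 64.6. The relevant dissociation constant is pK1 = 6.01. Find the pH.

From K1 = [H⁺][HCO3-]/[H2CO3*]:  pH = pK1 + log₁₀([HCO3-]/[H2CO3*])
log₁₀(64.6) = +1.810
pH = 6.01 + (+1.810) = 7.82

pH = 7.82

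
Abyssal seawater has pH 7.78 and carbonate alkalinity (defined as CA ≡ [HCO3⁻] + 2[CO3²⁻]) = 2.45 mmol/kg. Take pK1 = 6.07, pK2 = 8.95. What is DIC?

CA = [HCO3⁻] + 2[CO3²⁻] = (α₁ + 2α₂)·DIC
At pH 7.78: [H⁺]/K1 = 10^-1.71 = 0.019498, K2/[H⁺] = 10^-1.17 = 0.067608
α₁ = 1/(1 + 0.019498 + 0.067608) = 1/1.0871 = 0.9199; α₂ = α₁·K2/[H⁺] = 0.06219
α₁ + 2α₂ = 1.0443
DIC = CA / (α₁ + 2α₂) = 2.45 / 1.0443 = 2.35 mmol/kg

DIC = 2.35 mmol/kg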